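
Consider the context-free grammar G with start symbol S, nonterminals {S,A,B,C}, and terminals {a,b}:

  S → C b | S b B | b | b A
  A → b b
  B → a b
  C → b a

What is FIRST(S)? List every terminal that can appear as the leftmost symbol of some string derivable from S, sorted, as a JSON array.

FIRST iteration:
[1]
  A via A→b b: +{b}
  B via B→a b: +{a}
  C via C→b a: +{b}
  S via S→C b: +{b}
  S: {b}  A: {b}  B: {a}  C: {b}
[2] done
  S: {b}  A: {b}  B: {a}  C: {b}

FIRST(S) = ["b"]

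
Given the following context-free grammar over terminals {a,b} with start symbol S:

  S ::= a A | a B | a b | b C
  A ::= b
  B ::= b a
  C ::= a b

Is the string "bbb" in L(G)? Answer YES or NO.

CNF form of G:
  S -> T0 C | T1 A | T1 B | T1 T0
  A -> b
  B -> T0 T1
  C -> T1 T0
  T0 -> b
  T1 -> a

CYK fill:
  T[0,0] 'b' = {A,T0}  orig:{A}
  T[1,1] 'b' = {A,T0}  orig:{A}
  T[2,2] 'b' = {A,T0}  orig:{A}
  T[0,1] 'bb' = ∅
  T[1,2] 'bb' = ∅
  T[0,2] 'bbb' = ∅

S ∉ T[0,2] ⇒ NO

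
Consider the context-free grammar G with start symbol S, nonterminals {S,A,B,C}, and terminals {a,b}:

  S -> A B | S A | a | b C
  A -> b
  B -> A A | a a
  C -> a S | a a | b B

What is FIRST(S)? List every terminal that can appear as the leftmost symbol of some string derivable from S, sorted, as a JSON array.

FIRST sets, iterate to fixpoint:
iter 1:
  A via A→b: +{b}
  B via B→A A: +{b}
  B via B→a a: +{a}
  C via C→a S: +{a}
  C via C→b B: +{b}
  S via S→A B: +{b}
  S via S→a: +{a}
  FIRST[S]={a,b}  FIRST[A]={b}  FIRST[B]={a,b}  FIRST[C]={a,b}
iter 2: (stable)
  FIRST[S]={a,b}  FIRST[A]={b}  FIRST[B]={a,b}  FIRST[C]={a,b}

FIRST(S) = ["a", "b"]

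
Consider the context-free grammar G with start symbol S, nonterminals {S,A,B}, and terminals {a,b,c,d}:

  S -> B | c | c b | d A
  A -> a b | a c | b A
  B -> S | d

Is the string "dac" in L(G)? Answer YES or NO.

CNF form of G:
  S -> T2 T1 | T3 A | c | d
  A -> T0 T1 | T0 T2 | T1 A
  B -> T2 T1 | T3 A | c | d
  T0 -> a
  T1 -> b
  T2 -> c
  T3 -> d

CYK table (by increasing span):
  cell(0,0) d: {B,S,T3}  orig:{B,S}
  cell(1,1) a: {T0}  orig:{}
  cell(2,2) c: {B,S,T2}  orig:{B,S}
  cell(0,1) da: ∅
  cell(1,2) ac: {A}
  cell(0,2) dac: {B,S}

S ∈ T[0,2] ⇒ YES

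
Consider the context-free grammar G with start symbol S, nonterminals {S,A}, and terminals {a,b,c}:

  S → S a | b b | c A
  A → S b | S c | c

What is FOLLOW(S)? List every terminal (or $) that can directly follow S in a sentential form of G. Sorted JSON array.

Compute FIRST by fixpoint:
[1]
  A via A→c: +{c}
  S via S→b b: +{b}
  S via S→c A: +{c}
  FIRST[S]={b,c}  FIRST[A]={c}
[2]
  A via A→S b: +{b}
  FIRST[S]={b,c}  FIRST[A]={b,c}
[3] done
  FIRST[S]={b,c}  FIRST[A]={b,c}

FOLLOW sets:
FOLLOW(S) := {$}
iter 1:
  A→S b: FOLLOW(S) ⊇ FIRST(b) = {b}; new: +{b}
  A→S c: FOLLOW(S) ⊇ FIRST(c) = {c}; new: +{c}
  S→S a: FOLLOW(S) ⊇ FIRST(a) = {a}; new: +{a}
  S→c A: FOLLOW(A) ⊇ FOLLOW(S) ⊇ {$,a,b,c}; new: +{$,a,b,c}
  FOLLOW(S)={$,a,b,c}  FOLLOW(A)={$,a,b,c}
iter 2: — fixpoint
  FOLLOW(S)={$,a,b,c}  FOLLOW(A)={$,a,b,c}

FOLLOW(S) = ["$", "a", "b", "c"]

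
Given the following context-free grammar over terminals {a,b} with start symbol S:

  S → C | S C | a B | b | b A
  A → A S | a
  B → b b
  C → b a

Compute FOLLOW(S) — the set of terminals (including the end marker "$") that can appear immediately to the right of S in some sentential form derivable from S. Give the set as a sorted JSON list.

FIRST iteration:
round 1:
  A via A→a: +{a}
  B via B→b b: +{b}
  C via C→b a: +{b}
  S via S→C: +{b}
  S via S→a B: +{a}
  FIRST[S]={a,b}  FIRST[A]={a}  FIRST[B]={b}  FIRST[C]={b}
round 2: (no change)
  FIRST[S]={a,b}  FIRST[A]={a}  FIRST[B]={b}  FIRST[C]={b}

FOLLOW iteration:
FOLLOW(S) := {$}
[1]
  A→A S: FOLLOW(A) ⊇ FIRST(S) = {a,b}; new: +{a,b}
  A→A S: FOLLOW(S) ⊇ FOLLOW(A) ⊇ {a,b}; new: +{a,b}
  S→C: FOLLOW(C) ⊇ FOLLOW(S) ⊇ {$,a,b}; new: +{$,a,b}
  S→a B: FOLLOW(B) ⊇ FOLLOW(S) ⊇ {$,a,b}; new: +{$,a,b}
  S→b A: FOLLOW(A) ⊇ FOLLOW(S) ⊇ {$,a,b}; new: +{$}
  FOLLOW(S)={$,a,b}  FOLLOW(A)={$,a,b}  FOLLOW(B)={$,a,b}  FOLLOW(C)={$,a,b}
[2] (no change)
  FOLLOW(S)={$,a,b}  FOLLOW(A)={$,a,b}  FOLLOW(B)={$,a,b}  FOLLOW(C)={$,a,b}

FOLLOW(S) = ["$", "a", "b"]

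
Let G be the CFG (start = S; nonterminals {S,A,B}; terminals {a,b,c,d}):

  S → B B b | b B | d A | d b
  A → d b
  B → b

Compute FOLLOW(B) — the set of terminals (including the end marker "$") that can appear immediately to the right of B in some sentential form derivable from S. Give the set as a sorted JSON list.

FIRST iteration:
iter 1:
  A via A→d b: +{d}
  B via B→b: +{b}
  S via S→B B b: +{b}
  S via S→d A: +{d}
  FIRST(S)={b,d}  FIRST(A)={d}  FIRST(B)={b}
iter 2: — fixpoint
  FIRST(S)={b,d}  FIRST(A)={d}  FIRST(B)={b}

Compute FOLLOW by fixpoint:
FOLLOW(S) := {$}
[1]
  S→B B b: FOLLOW(B) ⊇ FIRST(B) = {b}; new: +{b}
  S→b B: FOLLOW(B) ⊇ FOLLOW(S) ⊇ {$}; new: +{$}
  S→d A: FOLLOW(A) ⊇ FOLLOW(S) ⊇ {$}; new: +{$}
  FOLLOW(S)={$}  FOLLOW(A)={$}  FOLLOW(B)={$,b}
[2] done
  FOLLOW(S)={$}  FOLLOW(A)={$}  FOLLOW(B)={$,b}

FOLLOW(B) = ["$", "b"]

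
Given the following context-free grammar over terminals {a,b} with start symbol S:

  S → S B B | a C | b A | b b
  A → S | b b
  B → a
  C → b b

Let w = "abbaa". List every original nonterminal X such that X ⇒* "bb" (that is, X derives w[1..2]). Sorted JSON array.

CNF form of G:
  S -> S X3 | T0 C | T1 A | T1 T1
  A -> S X2 | T0 C | T1 A | T1 T1
  B -> a
  C -> T1 T1
  T0 -> a
  T1 -> b
  X2 -> B B
  X3 -> B B

CYK fill (cells [i..j] with 1 ≤ i ≤ j ≤ 2 only):
  cell(1,1) b: {T1}  orig:{}
  cell(2,2) b: {T1}  orig:{}
  cell(1,2) bb: {A,C,S}

Original NTs in T[1,2] deriving "bb": ["A", "C", "S"]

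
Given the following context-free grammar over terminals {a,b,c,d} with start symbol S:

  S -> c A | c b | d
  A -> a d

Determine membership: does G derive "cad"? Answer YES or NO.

CNF form of G:
  S -> T2 A | T2 T3 | d
  A -> T0 T1
  T0 -> a
  T1 -> d
  T2 -> c
  T3 -> b

CYK table (by increasing span):
  [0..0]={T2}  "c"  orig:{}
  [1..1]={T0}  "a"  orig:{}
  [2..2]={S,T1}  "d"  orig:{S}
  [0..1]=∅  "ca"
  [1..2]={A}  "ad"
  [0..2]={S}  "cad"

S ∈ T[0,2] ⇒ YES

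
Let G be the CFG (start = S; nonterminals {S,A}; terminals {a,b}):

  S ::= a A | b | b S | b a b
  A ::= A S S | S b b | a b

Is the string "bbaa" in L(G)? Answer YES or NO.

CNF form of G:
  S -> T0 S | T0 X4 | T1 A | b
  A -> A X2 | S X3 | T1 T0
  T0 -> b
  T1 -> a
  X2 -> S S
  X3 -> T0 T0
  X4 -> T1 T0

Fill CYK table bottom-up:
  cell(0,0) b: {S,T0}  orig:{S}
  cell(1,1) b: {S,T0}  orig:{S}
  cell(2,2) a: {T1}  orig:{}
  cell(3,3) a: {T1}  orig:{}
  cell(0,1) bb: {S,X2,X3}  orig:{S}
  cell(1,2) ba: ∅
  cell(2,3) aa: ∅
  cell(0,2) bba: ∅
  cell(1,3) baa: ∅
  cell(0,3) bbaa: ∅

S ∉ T[0,3] ⇒ NO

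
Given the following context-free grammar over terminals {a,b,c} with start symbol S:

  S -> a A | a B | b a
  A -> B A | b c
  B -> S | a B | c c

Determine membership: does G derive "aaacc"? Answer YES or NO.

CNF form of G:
  S -> T0 T2 | T2 A | T2 B
  A -> B A | T0 T1
  B -> T0 T2 | T1 T1 | T2 A | T2 B
  T0 -> b
  T1 -> c
  T2 -> a

CYK table (by increasing span):
  [0..0]={T2}  "a"  orig:{}
  [1..1]={T2}  "a"  orig:{}
  [2..2]={T2}  "a"  orig:{}
  [3..3]={T1}  "c"  orig:{}
  [4..4]={T1}  "c"  orig:{}
  [0..1]=∅  "aa"
  [1..2]=∅  "aa"
  [2..3]=∅  "ac"
  [3..4]={B}  "cc"
  [0..2]=∅  "aaa"
  [1..3]=∅  "aac"
  [2..4]={B,S}  "acc"
  [0..3]=∅  "aaac"
  [1..4]={B,S}  "aacc"
  [0..4]={B,S}  "aaacc"

S ∈ T[0,4] ⇒ YES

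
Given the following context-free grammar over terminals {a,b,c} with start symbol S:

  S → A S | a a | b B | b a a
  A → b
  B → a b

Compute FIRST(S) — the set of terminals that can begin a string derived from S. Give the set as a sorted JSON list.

FIRST iteration:
iter 1:
  A via A→b: +{b}
  B via B→a b: +{a}
  S via S→A S: +{b}
  S via S→a a: +{a}
  FIRST[S]={a,b}  FIRST[A]={b}  FIRST[B]={a}
iter 2: (stable)
  FIRST[S]={a,b}  FIRST[A]={b}  FIRST[B]={a}

FIRST(S) = ["a", "b"]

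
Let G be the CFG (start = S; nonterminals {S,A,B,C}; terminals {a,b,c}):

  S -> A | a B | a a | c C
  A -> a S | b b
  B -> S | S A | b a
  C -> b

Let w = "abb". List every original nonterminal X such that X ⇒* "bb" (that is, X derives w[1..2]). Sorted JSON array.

Convert to CNF:
  S -> T0 B | T0 S | T0 T0 | T1 T1 | T2 C
  A -> T0 S | T1 T1
  B -> S A | T0 B | T0 S | T0 T0 | T1 T0 | T1 T1 | T2 C
  C -> b
  T0 -> a
  T1 -> b
  T2 -> c

CYK table (by increasing span) — only the sub-triangle for w[1..2]:
  cell(1,1) b: {C,T1}  orig:{C}
  cell(2,2) b: {C,T1}  orig:{C}
  cell(1,2) bb: {A,B,S}

Original NTs in T[1,2] deriving "bb": ["A", "B", "S"]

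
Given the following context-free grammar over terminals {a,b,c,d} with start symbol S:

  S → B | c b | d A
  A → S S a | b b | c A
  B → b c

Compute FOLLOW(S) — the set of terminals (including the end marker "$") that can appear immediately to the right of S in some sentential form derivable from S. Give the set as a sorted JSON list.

FIRST sets, iterate to fixpoint:
iter 1:
  A via A→b b: +{b}
  A via A→c A: +{c}
  B via B→b c: +{b}
  S via S→B: +{b}
  S via S→c b: +{c}
  S via S→d A: +{d}
  S: {b,c,d}  A: {b,c}  B: {b}
iter 2:
  A via A→S S a: +{d}
  S: {b,c,d}  A: {b,c,d}  B: {b}
iter 3: — fixpoint
  S: {b,c,d}  A: {b,c,d}  B: {b}

FOLLOW iteration:
FOLLOW(S) := {$}
[1]
  A→S S a: FOLLOW(S) ⊇ FIRST(S) = {b,c,d}; new: +{b,c,d}
  A→S S a: FOLLOW(S) ⊇ FIRST(a) = {a}; new: +{a}
  S→B: FOLLOW(B) ⊇ FOLLOW(S) ⊇ {$,a,b,c,d}; new: +{$,a,b,c,d}
  S→d A: FOLLOW(A) ⊇ FOLLOW(S) ⊇ {$,a,b,c,d}; new: +{$,a,b,c,d}
  S: {$,a,b,c,d}  A: {$,a,b,c,d}  B: {$,a,b,c,d}
[2] (stable)
  S: {$,a,b,c,d}  A: {$,a,b,c,d}  B: {$,a,b,c,d}

FOLLOW(S) = ["$", "a", "b", "c", "d"]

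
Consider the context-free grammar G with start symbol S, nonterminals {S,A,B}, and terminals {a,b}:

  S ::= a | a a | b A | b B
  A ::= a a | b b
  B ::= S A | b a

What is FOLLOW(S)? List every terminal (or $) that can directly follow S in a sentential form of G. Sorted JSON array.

Compute FIRST by fixpoint:
pass 1:
  A via A→a a: +{a}
  A via A→b b: +{b}
  B via B→b a: +{b}
  S via S→a: +{a}
  S via S→b A: +{b}
  FIRST[S]={a,b}  FIRST[A]={a,b}  FIRST[B]={b}
pass 2:
  B via B→S A: +{a}
  FIRST[S]={a,b}  FIRST[A]={a,b}  FIRST[B]={a,b}
pass 3: — fixpoint
  FIRST[S]={a,b}  FIRST[A]={a,b}  FIRST[B]={a,b}

FOLLOW iteration:
initialize: $ ∈ FOLLOW(S)
iter 1:
  B→S A: FOLLOW(S) ⊇ FIRST(A) = {a,b}; new: +{a,b}
  S→b A: FOLLOW(A) ⊇ FOLLOW(S) ⊇ {$,a,b}; new: +{$,a,b}
  S→b B: FOLLOW(B) ⊇ FOLLOW(S) ⊇ {$,a,b}; new: +{$,a,b}
  FOLLOW[S]={$,a,b}  FOLLOW[A]={$,a,b}  FOLLOW[B]={$,a,b}
iter 2: (stable)
  FOLLOW[S]={$,a,b}  FOLLOW[A]={$,a,b}  FOLLOW[B]={$,a,b}

FOLLOW(S) = ["$", "a", "b"]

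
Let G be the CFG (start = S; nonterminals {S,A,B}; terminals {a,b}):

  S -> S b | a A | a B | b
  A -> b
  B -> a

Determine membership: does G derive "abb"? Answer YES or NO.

Convert to CNF:
  S -> S T0 | T1 A | T1 B | b
  A -> b
  B -> a
  T0 -> b
  T1 -> a

CYK fill:
  cell(0,0) a: {B,T1}  orig:{B}
  cell(1,1) b: {A,S,T0}  orig:{A,S}
  cell(2,2) b: {A,S,T0}  orig:{A,S}
  cell(0,1) ab: {S}
  cell(1,2) bb: {S}
  cell(0,2) abb: {S}

S ∈ T[0,2] ⇒ YES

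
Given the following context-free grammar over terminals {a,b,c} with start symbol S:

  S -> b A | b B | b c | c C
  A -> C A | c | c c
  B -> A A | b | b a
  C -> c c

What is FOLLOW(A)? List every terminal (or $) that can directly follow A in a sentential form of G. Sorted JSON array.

FIRST sets, iterate to fixpoint:
pass 1:
  A via A→c: +{c}
  B via B→A A: +{c}
  B via B→b: +{b}
  C via C→c c: +{c}
  S via S→b A: +{b}
  S via S→c C: +{c}
  FIRST[S]={b,c}  FIRST[A]={c}  FIRST[B]={b,c}  FIRST[C]={c}
pass 2: done
  FIRST[S]={b,c}  FIRST[A]={c}  FIRST[B]={b,c}  FIRST[C]={c}

FOLLOW sets:
seed FOLLOW(S) with $
[1]
  A→C A: FOLLOW(C) ⊇ FIRST(A) = {c}; new: +{c}
  B→A A: FOLLOW(A) ⊇ FIRST(A) = {c}; new: +{c}
  S→b A: FOLLOW(A) ⊇ FOLLOW(S) ⊇ {$}; new: +{$}
  S→b B: FOLLOW(B) ⊇ FOLLOW(S) ⊇ {$}; new: +{$}
  S→c C: FOLLOW(C) ⊇ FOLLOW(S) ⊇ {$}; new: +{$}
  FOLLOW(S)={$}  FOLLOW(A)={$,c}  FOLLOW(B)={$}  FOLLOW(C)={$,c}
[2] — fixpoint
  FOLLOW(S)={$}  FOLLOW(A)={$,c}  FOLLOW(B)={$}  FOLLOW(C)={$,c}

FOLLOW(A) = ["$", "c"]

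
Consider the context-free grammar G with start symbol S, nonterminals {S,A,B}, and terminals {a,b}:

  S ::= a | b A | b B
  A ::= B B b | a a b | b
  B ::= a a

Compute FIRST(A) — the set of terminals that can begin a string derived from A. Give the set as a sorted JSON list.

FIRST iteration:
round 1:
  A via A→a a b: +{a}
  A via A→b: +{b}
  B via B→a a: +{a}
  S via S→a: +{a}
  S via S→b A: +{b}
  FIRST[S]={a,b}  FIRST[A]={a,b}  FIRST[B]={a}
round 2: (no change)
  FIRST[S]={a,b}  FIRST[A]={a,b}  FIRST[B]={a}

FIRST(A) = ["a", "b"]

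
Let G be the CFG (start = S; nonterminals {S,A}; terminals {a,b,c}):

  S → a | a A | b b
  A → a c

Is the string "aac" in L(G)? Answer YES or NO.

CNF form of G:
  S -> T0 A | T2 T2 | a
  A -> T0 T1
  T0 -> a
  T1 -> c
  T2 -> b

CYK table (by increasing span):
  [0..0]={S,T0}  "a"  orig:{S}
  [1..1]={S,T0}  "a"  orig:{S}
  [2..2]={T1}  "c"  orig:{}
  [0..1]=∅  "aa"
  [1..2]={A}  "ac"
  [0..2]={S}  "aac"

S ∈ T[0,2] ⇒ YES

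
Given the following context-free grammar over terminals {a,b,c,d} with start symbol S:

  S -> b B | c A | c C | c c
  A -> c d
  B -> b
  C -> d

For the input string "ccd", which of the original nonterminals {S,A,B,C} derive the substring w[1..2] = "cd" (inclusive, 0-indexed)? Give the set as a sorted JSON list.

Convert to CNF:
  S -> T0 A | T0 C | T0 T0 | T2 B
  A -> T0 T1
  B -> b
  C -> d
  T0 -> c
  T1 -> d
  T2 -> b

Fill CYK table bottom-up, restricted to cells inside w[1..2]:
  [1..1]={T0}  "c"  orig:{}
  [2..2]={C,T1}  "d"  orig:{C}
  [1..2]={A,S}  "cd"

Original NTs in T[1,2] deriving "cd": ["A", "S"]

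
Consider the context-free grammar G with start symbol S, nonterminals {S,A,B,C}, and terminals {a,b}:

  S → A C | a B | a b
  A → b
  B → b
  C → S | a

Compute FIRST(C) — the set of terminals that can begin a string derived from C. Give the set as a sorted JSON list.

FIRST sets, iterate to fixpoint:
round 1:
  A via A→b: +{b}
  B via B→b: +{b}
  C via C→a: +{a}
  S via S→A C: +{b}
  S via S→a B: +{a}
  FIRST(S)={a,b}  FIRST(A)={b}  FIRST(B)={b}  FIRST(C)={a}
round 2:
  C via C→S: +{b}
  FIRST(S)={a,b}  FIRST(A)={b}  FIRST(B)={b}  FIRST(C)={a,b}
round 3: done
  FIRST(S)={a,b}  FIRST(A)={b}  FIRST(B)={b}  FIRST(C)={a,b}

FIRST(C) = ["a", "b"]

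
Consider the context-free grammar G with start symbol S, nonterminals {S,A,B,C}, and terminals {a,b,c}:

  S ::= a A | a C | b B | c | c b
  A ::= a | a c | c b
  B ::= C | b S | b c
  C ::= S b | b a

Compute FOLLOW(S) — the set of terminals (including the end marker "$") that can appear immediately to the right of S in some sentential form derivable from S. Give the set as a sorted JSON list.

Compute FIRST by fixpoint:
iter 1:
  A via A→a: +{a}
  A via A→c b: +{c}
  B via B→b S: +{b}
  C via C→b a: +{b}
  S via S→a A: +{a}
  S via S→b B: +{b}
  S via S→c: +{c}
  S: {a,b,c}  A: {a,c}  B: {b}  C: {b}
iter 2:
  C via C→S b: +{a,c}
  S: {a,b,c}  A: {a,c}  B: {b}  C: {a,b,c}
iter 3:
  B via B→C: +{a,c}
  S: {a,b,c}  A: {a,c}  B: {a,b,c}  C: {a,b,c}
iter 4: — fixpoint
  S: {a,b,c}  A: {a,c}  B: {a,b,c}  C: {a,b,c}

FOLLOW sets:
initialize: $ ∈ FOLLOW(S)
pass 1:
  C→S b: FOLLOW(S) ⊇ FIRST(b) = {b}; new: +{b}
  S→a A: FOLLOW(A) ⊇ FOLLOW(S) ⊇ {$,b}; new: +{$,b}
  S→a C: FOLLOW(C) ⊇ FOLLOW(S) ⊇ {$,b}; new: +{$,b}
  S→b B: FOLLOW(B) ⊇ FOLLOW(S) ⊇ {$,b}; new: +{$,b}
  S: {$,b}  A: {$,b}  B: {$,b}  C: {$,b}
pass 2: (no change)
  S: {$,b}  A: {$,b}  B: {$,b}  C: {$,b}

FOLLOW(S) = ["$", "b"]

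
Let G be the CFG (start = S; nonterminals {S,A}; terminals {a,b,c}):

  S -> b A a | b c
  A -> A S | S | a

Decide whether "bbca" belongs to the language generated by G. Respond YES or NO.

Convert to CNF:
  S -> T0 T2 | T0 X4
  A -> A S | T0 T2 | T0 X3 | a
  T0 -> b
  T1 -> a
  T2 -> c
  X3 -> A T1
  X4 -> A T1

Fill CYK table bottom-up:
  cell(0,0) b: {T0}  orig:{}
  cell(1,1) b: {T0}  orig:{}
  cell(2,2) c: {T2}  orig:{}
  cell(3,3) a: {A,T1}  orig:{A}
  cell(0,1) bb: ∅
  cell(1,2) bc: {A,S}
  cell(2,3) ca: ∅
  cell(0,2) bbc: ∅
  cell(1,3) bca: {X3,X4}  orig:{}
  cell(0,3) bbca: {A,S}

S ∈ T[0,3] ⇒ YES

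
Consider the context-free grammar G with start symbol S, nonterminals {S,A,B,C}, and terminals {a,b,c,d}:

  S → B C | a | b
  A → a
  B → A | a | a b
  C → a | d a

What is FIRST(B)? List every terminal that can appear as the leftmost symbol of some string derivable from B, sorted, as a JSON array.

FIRST iteration:
round 1:
  A via A→a: +{a}
  B via B→A: +{a}
  C via C→a: +{a}
  C via C→d a: +{d}
  S via S→B C: +{a}
  S via S→b: +{b}
  S: {a,b}  A: {a}  B: {a}  C: {a,d}
round 2: (no change)
  S: {a,b}  A: {a}  B: {a}  C: {a,d}

FIRST(B) = ["a"]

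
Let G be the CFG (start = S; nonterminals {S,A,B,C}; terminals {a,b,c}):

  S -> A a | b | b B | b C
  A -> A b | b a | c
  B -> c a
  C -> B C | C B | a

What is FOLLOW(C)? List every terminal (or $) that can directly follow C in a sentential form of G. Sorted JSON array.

Compute FIRST by fixpoint:
pass 1:
  A via A→b a: +{b}
  A via A→c: +{c}
  B via B→c a: +{c}
  C via C→B C: +{c}
  C via C→a: +{a}
  S via S→A a: +{b,c}
  FIRST[S]={b,c}  FIRST[A]={b,c}  FIRST[B]={c}  FIRST[C]={a,c}
pass 2: (stable)
  FIRST[S]={b,c}  FIRST[A]={b,c}  FIRST[B]={c}  FIRST[C]={a,c}

FOLLOW iteration:
FOLLOW(S) := {$}
pass 1:
  A→A b: FOLLOW(A) ⊇ FIRST(b) = {b}; new: +{b}
  C→B C: FOLLOW(B) ⊇ FIRST(C) = {a,c}; new: +{a,c}
  C→C B: FOLLOW(C) ⊇ FIRST(B) = {c}; new: +{c}
  S→A a: FOLLOW(A) ⊇ FIRST(a) = {a}; new: +{a}
  S→b B: FOLLOW(B) ⊇ FOLLOW(S) ⊇ {$}; new: +{$}
  S→b C: FOLLOW(C) ⊇ FOLLOW(S) ⊇ {$}; new: +{$}
  S: {$}  A: {a,b}  B: {$,a,c}  C: {$,c}
pass 2: done
  S: {$}  A: {a,b}  B: {$,a,c}  C: {$,c}

FOLLOW(C) = ["$", "c"]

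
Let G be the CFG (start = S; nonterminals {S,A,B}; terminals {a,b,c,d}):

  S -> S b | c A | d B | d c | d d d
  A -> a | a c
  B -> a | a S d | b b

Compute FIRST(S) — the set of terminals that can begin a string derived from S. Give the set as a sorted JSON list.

FIRST iteration:
pass 1:
  A via A→a: +{a}
  B via B→a: +{a}
  B via B→b b: +{b}
  S via S→c A: +{c}
  S via S→d B: +{d}
  S: {c,d}  A: {a}  B: {a,b}
pass 2: done
  S: {c,d}  A: {a}  B: {a,b}

FIRST(S) = ["c", "d"]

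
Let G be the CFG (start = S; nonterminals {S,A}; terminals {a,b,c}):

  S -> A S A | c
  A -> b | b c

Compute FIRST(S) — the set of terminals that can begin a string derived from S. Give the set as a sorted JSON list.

FIRST iteration:
pass 1:
  A via A→b: +{b}
  S via S→A S A: +{b}
  S via S→c: +{c}
  FIRST[S]={b,c}  FIRST[A]={b}
pass 2: (no change)
  FIRST[S]={b,c}  FIRST[A]={b}

FIRST(S) = ["b", "c"]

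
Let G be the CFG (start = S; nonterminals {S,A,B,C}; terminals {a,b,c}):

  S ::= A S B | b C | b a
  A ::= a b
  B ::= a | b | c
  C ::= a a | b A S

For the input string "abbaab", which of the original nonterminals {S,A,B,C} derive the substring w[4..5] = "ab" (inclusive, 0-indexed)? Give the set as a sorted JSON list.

CNF form of G:
  S -> A X3 | T1 C | T1 T0
  A -> T0 T1
  B -> a | b | c
  C -> T0 T0 | T1 X2
  T0 -> a
  T1 -> b
  X2 -> A S
  X3 -> S B

CYK table (by increasing span) — only the sub-triangle for w[4..5]:
  T[4,4] 'a' = {B,T0}  orig:{B}
  T[5,5] 'b' = {B,T1}  orig:{B}
  T[4,5] 'ab' = {A}

Original NTs in T[4,5] deriving "ab": ["A"]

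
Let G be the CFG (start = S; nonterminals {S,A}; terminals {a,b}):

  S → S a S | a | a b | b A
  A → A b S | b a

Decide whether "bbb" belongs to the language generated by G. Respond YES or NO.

Convert to CNF:
  S -> S X3 | T0 A | T1 T0 | a
  A -> A X2 | T0 T1
  T0 -> b
  T1 -> a
  X2 -> T0 S
  X3 -> T1 S

Fill CYK table bottom-up:
  [0..0]={T0}  "b"  orig:{}
  [1..1]={T0}  "b"  orig:{}
  [2..2]={T0}  "b"  orig:{}
  [0..1]=∅  "bb"
  [1..2]=∅  "bb"
  [0..2]=∅  "bbb"

S ∉ T[0,2] ⇒ NO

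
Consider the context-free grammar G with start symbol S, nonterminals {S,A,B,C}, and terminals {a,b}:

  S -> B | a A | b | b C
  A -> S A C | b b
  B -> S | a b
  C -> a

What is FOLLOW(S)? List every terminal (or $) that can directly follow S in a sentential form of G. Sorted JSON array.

FIRST iteration:
round 1:
  A via A→b b: +{b}
  B via B→a b: +{a}
  C via C→a: +{a}
  S via S→B: +{a}
  S via S→b: +{b}
  FIRST(S)={a,b}  FIRST(A)={b}  FIRST(B)={a}  FIRST(C)={a}
round 2:
  A via A→S A C: +{a}
  B via B→S: +{b}
  FIRST(S)={a,b}  FIRST(A)={a,b}  FIRST(B)={a,b}  FIRST(C)={a}
round 3: (stable)
  FIRST(S)={a,b}  FIRST(A)={a,b}  FIRST(B)={a,b}  FIRST(C)={a}

Compute FOLLOW by fixpoint:
initialize: $ ∈ FOLLOW(S)
[1]
  A→S A C: FOLLOW(S) ⊇ FIRST(A) = {a,b}; new: +{a,b}
  A→S A C: FOLLOW(A) ⊇ FIRST(C) = {a}; new: +{a}
  A→S A C: FOLLOW(C) ⊇ FOLLOW(A) ⊇ {a}; new: +{a}
  S→B: FOLLOW(B) ⊇ FOLLOW(S) ⊇ {$,a,b}; new: +{$,a,b}
  S→a A: FOLLOW(A) ⊇ FOLLOW(S) ⊇ {$,a,b}; new: +{$,b}
  S→b C: FOLLOW(C) ⊇ FOLLOW(S) ⊇ {$,a,b}; new: +{$,b}
  FOLLOW(S)={$,a,b}  FOLLOW(A)={$,a,b}  FOLLOW(B)={$,a,b}  FOLLOW(C)={$,a,b}
[2] — fixpoint
  FOLLOW(S)={$,a,b}  FOLLOW(A)={$,a,b}  FOLLOW(B)={$,a,b}  FOLLOW(C)={$,a,b}

FOLLOW(S) = ["$", "a", "b"]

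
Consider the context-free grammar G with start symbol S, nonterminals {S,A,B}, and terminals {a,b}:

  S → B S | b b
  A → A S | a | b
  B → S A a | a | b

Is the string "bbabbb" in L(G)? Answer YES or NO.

Convert to CNF:
  S -> B S | T1 T1
  A -> A S | a | b
  B -> S X2 | a | b
  T0 -> a
  T1 -> b
  X2 -> A T0

CYK fill:
  cell(0,0) b: {A,B,T1}  orig:{A,B}
  cell(1,1) b: {A,B,T1}  orig:{A,B}
  cell(2,2) a: {A,B,T0}  orig:{A,B}
  cell(3,3) b: {A,B,T1}  orig:{A,B}
  cell(4,4) b: {A,B,T1}  orig:{A,B}
  cell(5,5) b: {A,B,T1}  orig:{A,B}
  cell(0,1) bb: {S}
  cell(1,2) ba: {X2}  orig:{}
  cell(2,3) ab: ∅
  cell(3,4) bb: {S}
  cell(4,5) bb: {S}
  cell(0,2) bba: ∅
  cell(1,3) bab: ∅
  cell(2,4) abb: {A,S}
  cell(3,5) bbb: {A,S}
  cell(0,3) bbab: ∅
  cell(1,4) babb: {A,S}
  cell(2,5) abbb: {A,S}
  cell(0,4) bbabb: {A,S}
  cell(1,5) babbb: {A,S}
  cell(0,5) bbabbb: {A,S}

S ∈ T[0,5] ⇒ YES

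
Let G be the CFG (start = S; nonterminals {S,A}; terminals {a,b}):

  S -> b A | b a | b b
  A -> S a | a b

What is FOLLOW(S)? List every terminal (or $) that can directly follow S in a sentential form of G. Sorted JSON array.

FIRST sets, iterate to fixpoint:
round 1:
  A via A→a b: +{a}
  S via S→b A: +{b}
  FIRST(S)={b}  FIRST(A)={a}
round 2:
  A via A→S a: +{b}
  FIRST(S)={b}  FIRST(A)={a,b}
round 3: done
  FIRST(S)={b}  FIRST(A)={a,b}

FOLLOW sets:
initialize: $ ∈ FOLLOW(S)
[1]
  A→S a: FOLLOW(S) ⊇ FIRST(a) = {a}; new: +{a}
  S→b A: FOLLOW(A) ⊇ FOLLOW(S) ⊇ {$,a}; new: +{$,a}
  FOLLOW(S)={$,a}  FOLLOW(A)={$,a}
[2] — fixpoint
  FOLLOW(S)={$,a}  FOLLOW(A)={$,a}

FOLLOW(S) = ["$", "a"]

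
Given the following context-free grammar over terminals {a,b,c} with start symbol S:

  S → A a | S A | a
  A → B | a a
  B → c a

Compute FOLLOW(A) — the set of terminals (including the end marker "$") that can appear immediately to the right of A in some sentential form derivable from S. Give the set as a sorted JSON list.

FIRST sets, iterate to fixpoint:
pass 1:
  A via A→a a: +{a}
  B via B→c a: +{c}
  S via S→A a: +{a}
  S: {a}  A: {a}  B: {c}
pass 2:
  A via A→B: +{c}
  S via S→A a: +{c}
  S: {a,c}  A: {a,c}  B: {c}
pass 3: (stable)
  S: {a,c}  A: {a,c}  B: {c}

Compute FOLLOW by fixpoint:
FOLLOW(S) := {$}
[1]
  S→A a: FOLLOW(A) ⊇ FIRST(a) = {a}; new: +{a}
  S→S A: FOLLOW(S) ⊇ FIRST(A) = {a,c}; new: +{a,c}
  S→S A: FOLLOW(A) ⊇ FOLLOW(S) ⊇ {$,a,c}; new: +{$,c}
  S: {$,a,c}  A: {$,a,c}  B: {}
[2]
  A→B: FOLLOW(B) ⊇ FOLLOW(A) ⊇ {$,a,c}; new: +{$,a,c}
  S: {$,a,c}  A: {$,a,c}  B: {$,a,c}
[3] (no change)
  S: {$,a,c}  A: {$,a,c}  B: {$,a,c}

FOLLOW(A) = ["$", "a", "c"]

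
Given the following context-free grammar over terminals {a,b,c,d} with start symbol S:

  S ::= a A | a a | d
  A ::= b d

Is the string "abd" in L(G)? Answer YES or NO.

CNF form of G:
  S -> T2 A | T2 T2 | d
  A -> T0 T1
  T0 -> b
  T1 -> d
  T2 -> a

CYK table (by increasing span):
  [0..0]={T2}  "a"  orig:{}
  [1..1]={T0}  "b"  orig:{}
  [2..2]={S,T1}  "d"  orig:{S}
  [0..1]=∅  "ab"
  [1..2]={A}  "bd"
  [0..2]={S}  "abd"

S ∈ T[0,2] ⇒ YES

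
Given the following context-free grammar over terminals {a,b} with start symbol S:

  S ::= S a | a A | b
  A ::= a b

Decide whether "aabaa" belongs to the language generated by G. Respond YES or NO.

Convert to CNF:
  S -> S T0 | T0 A | b
  A -> T0 T1
  T0 -> a
  T1 -> b

Fill CYK table bottom-up:
  [0..0]={T0}  "a"  orig:{}
  [1..1]={T0}  "a"  orig:{}
  [2..2]={S,T1}  "b"  orig:{S}
  [3..3]={T0}  "a"  orig:{}
  [4..4]={T0}  "a"  orig:{}
  [0..1]=∅  "aa"
  [1..2]={A}  "ab"
  [2..3]={S}  "ba"
  [3..4]=∅  "aa"
  [0..2]={S}  "aab"
  [1..3]=∅  "aba"
  [2..4]={S}  "baa"
  [0..3]={S}  "aaba"
  [1..4]=∅  "abaa"
  [0..4]={S}  "aabaa"

S ∈ T[0,4] ⇒ YES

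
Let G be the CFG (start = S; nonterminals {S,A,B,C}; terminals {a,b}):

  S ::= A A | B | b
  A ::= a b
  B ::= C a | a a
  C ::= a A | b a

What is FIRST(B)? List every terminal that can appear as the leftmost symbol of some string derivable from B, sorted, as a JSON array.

Compute FIRST by fixpoint:
[1]
  A via A→a b: +{a}
  B via B→a a: +{a}
  C via C→a A: +{a}
  C via C→b a: +{b}
  S via S→A A: +{a}
  S via S→b: +{b}
  S: {a,b}  A: {a}  B: {a}  C: {a,b}
[2]
  B via B→C a: +{b}
  S: {a,b}  A: {a}  B: {a,b}  C: {a,b}
[3] done
  S: {a,b}  A: {a}  B: {a,b}  C: {a,b}

FIRST(B) = ["a", "b"]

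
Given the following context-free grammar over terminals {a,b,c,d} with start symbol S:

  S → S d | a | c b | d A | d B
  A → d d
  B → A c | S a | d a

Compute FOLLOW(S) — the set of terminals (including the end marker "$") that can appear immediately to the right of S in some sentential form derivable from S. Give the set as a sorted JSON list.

FIRST sets, iterate to fixpoint:
round 1:
  A via A→d d: +{d}
  B via B→A c: +{d}
  S via S→a: +{a}
  S via S→c b: +{c}
  S via S→d A: +{d}
  FIRST[S]={a,c,d}  FIRST[A]={d}  FIRST[B]={d}
round 2:
  B via B→S a: +{a,c}
  FIRST[S]={a,c,d}  FIRST[A]={d}  FIRST[B]={a,c,d}
round 3: done
  FIRST[S]={a,c,d}  FIRST[A]={d}  FIRST[B]={a,c,d}

FOLLOW sets:
seed FOLLOW(S) with $
pass 1:
  B→A c: FOLLOW(A) ⊇ FIRST(c) = {c}; new: +{c}
  B→S a: FOLLOW(S) ⊇ FIRST(a) = {a}; new: +{a}
  S→S d: FOLLOW(S) ⊇ FIRST(d) = {d}; new: +{d}
  S→d A: FOLLOW(A) ⊇ FOLLOW(S) ⊇ {$,a,d}; new: +{$,a,d}
  S→d B: FOLLOW(B) ⊇ FOLLOW(S) ⊇ {$,a,d}; new: +{$,a,d}
  FOLLOW[S]={$,a,d}  FOLLOW[A]={$,a,c,d}  FOLLOW[B]={$,a,d}
pass 2: done
  FOLLOW[S]={$,a,d}  FOLLOW[A]={$,a,c,d}  FOLLOW[B]={$,a,d}

FOLLOW(S) = ["$", "a", "d"]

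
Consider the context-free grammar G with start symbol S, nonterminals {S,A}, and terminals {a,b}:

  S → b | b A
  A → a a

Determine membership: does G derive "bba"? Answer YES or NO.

CNF form of G:
  S -> T1 A | b
  A -> T0 T0
  T0 -> a
  T1 -> b

CYK fill:
  T[0,0] 'b' = {S,T1}  orig:{S}
  T[1,1] 'b' = {S,T1}  orig:{S}
  T[2,2] 'a' = {T0}  orig:{}
  T[0,1] 'bb' = ∅
  T[1,2] 'ba' = ∅
  T[0,2] 'bba' = ∅

S ∉ T[0,2] ⇒ NO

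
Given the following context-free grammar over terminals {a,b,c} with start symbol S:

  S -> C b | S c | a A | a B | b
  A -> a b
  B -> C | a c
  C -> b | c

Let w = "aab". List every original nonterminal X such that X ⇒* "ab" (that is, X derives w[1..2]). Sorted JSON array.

Convert to CNF:
  S -> C T1 | S T2 | T0 A | T0 B | b
  A -> T0 T1
  B -> T0 T2 | b | c
  C -> b | c
  T0 -> a
  T1 -> b
  T2 -> c

CYK table (by increasing span), restricted to cells inside w[1..2]:
  cell(1,1) a: {T0}  orig:{}
  cell(2,2) b: {B,C,S,T1}  orig:{B,C,S}
  cell(1,2) ab: {A,S}

Original NTs in T[1,2] deriving "ab": ["A", "S"]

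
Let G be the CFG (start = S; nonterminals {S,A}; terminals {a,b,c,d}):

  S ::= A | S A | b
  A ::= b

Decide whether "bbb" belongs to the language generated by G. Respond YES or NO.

CNF form of G:
  S -> S A | b
  A -> b

CYK fill:
  [0..0]={A,S}  "b"
  [1..1]={A,S}  "b"
  [2..2]={A,S}  "b"
  [0..1]={S}  "bb"
  [1..2]={S}  "bb"
  [0..2]={S}  "bbb"

S ∈ T[0,2] ⇒ YES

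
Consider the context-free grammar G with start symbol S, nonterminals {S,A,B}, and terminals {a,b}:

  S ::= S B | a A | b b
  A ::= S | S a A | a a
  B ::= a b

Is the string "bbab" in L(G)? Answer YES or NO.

Convert to CNF:
  S -> S B | T0 A | T1 T1
  A -> S B | S X2 | T0 A | T0 T0 | T1 T1
  B -> T0 T1
  T0 -> a
  T1 -> b
  X2 -> T0 A

CYK table (by increasing span):
  [0..0]={T1}  "b"  orig:{}
  [1..1]={T1}  "b"  orig:{}
  [2..2]={T0}  "a"  orig:{}
  [3..3]={T1}  "b"  orig:{}
  [0..1]={A,S}  "bb"
  [1..2]=∅  "ba"
  [2..3]={B}  "ab"
  [0..2]=∅  "bba"
  [1..3]=∅  "bab"
  [0..3]={A,S}  "bbab"

S ∈ T[0,3] ⇒ YES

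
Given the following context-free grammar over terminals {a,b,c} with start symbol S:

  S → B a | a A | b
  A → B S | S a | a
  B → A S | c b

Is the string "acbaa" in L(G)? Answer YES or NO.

CNF form of G:
  S -> B T0 | T0 A | b
  A -> B S | S T0 | a
  B -> A S | T1 T2
  T0 -> a
  T1 -> c
  T2 -> b

CYK fill:
  [0..0]={A,T0}  "a"  orig:{A}
  [1..1]={T1}  "c"  orig:{}
  [2..2]={S,T2}  "b"  orig:{S}
  [3..3]={A,T0}  "a"  orig:{A}
  [4..4]={A,T0}  "a"  orig:{A}
  [0..1]=∅  "ac"
  [1..2]={B}  "cb"
  [2..3]={A}  "ba"
  [3..4]={S}  "aa"
  [0..2]=∅  "acb"
  [1..3]={S}  "cba"
  [2..4]=∅  "baa"
  [0..3]={B}  "acba"
  [1..4]={A}  "cbaa"
  [0..4]={S}  "acbaa"

S ∈ T[0,4] ⇒ YES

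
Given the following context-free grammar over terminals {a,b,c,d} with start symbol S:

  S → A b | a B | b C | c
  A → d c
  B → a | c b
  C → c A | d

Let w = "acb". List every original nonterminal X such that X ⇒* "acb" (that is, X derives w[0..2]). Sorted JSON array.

Convert to CNF:
  S -> A T2 | T2 C | T3 B | c
  A -> T0 T1
  B -> T1 T2 | a
  C -> T1 A | d
  T0 -> d
  T1 -> c
  T2 -> b
  T3 -> a

Fill CYK table bottom-up (cells [i..j] with 0 ≤ i ≤ j ≤ 2 only):
  T[0,0] 'a' = {B,T3}  orig:{B}
  T[1,1] 'c' = {S,T1}  orig:{S}
  T[2,2] 'b' = {T2}  orig:{}
  T[0,1] 'ac' = ∅
  T[1,2] 'cb' = {B}
  T[0,2] 'acb' = {S}

Original NTs in T[0,2] deriving "acb": ["S"]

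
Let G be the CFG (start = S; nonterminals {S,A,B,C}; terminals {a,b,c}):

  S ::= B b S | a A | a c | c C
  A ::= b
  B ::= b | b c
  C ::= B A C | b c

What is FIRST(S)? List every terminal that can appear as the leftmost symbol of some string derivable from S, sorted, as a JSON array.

FIRST sets, iterate to fixpoint:
[1]
  A via A→b: +{b}
  B via B→b: +{b}
  C via C→B A C: +{b}
  S via S→B b S: +{b}
  S via S→a A: +{a}
  S via S→c C: +{c}
  S: {a,b,c}  A: {b}  B: {b}  C: {b}
[2] (no change)
  S: {a,b,c}  A: {b}  B: {b}  C: {b}

FIRST(S) = ["a", "b", "c"]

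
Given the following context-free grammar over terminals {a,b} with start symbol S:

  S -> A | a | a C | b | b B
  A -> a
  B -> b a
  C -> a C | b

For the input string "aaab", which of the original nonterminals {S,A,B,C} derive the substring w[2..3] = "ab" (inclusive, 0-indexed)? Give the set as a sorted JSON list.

Convert to CNF:
  S -> T0 B | T1 C | a | b
  A -> a
  B -> T0 T1
  C -> T1 C | b
  T0 -> b
  T1 -> a

CYK table (by increasing span) (cells [i..j] with 2 ≤ i ≤ j ≤ 3 only):
  [2..2]={A,S,T1}  "a"  orig:{A,S}
  [3..3]={C,S,T0}  "b"  orig:{C,S}
  [2..3]={C,S}  "ab"

Original NTs in T[2,3] deriving "ab": ["C", "S"]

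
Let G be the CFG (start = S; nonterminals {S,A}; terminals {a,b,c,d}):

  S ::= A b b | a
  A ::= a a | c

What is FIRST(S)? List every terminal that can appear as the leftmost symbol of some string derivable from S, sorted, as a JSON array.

FIRST iteration:
iter 1:
  A via A→a a: +{a}
  A via A→c: +{c}
  S via S→A b b: +{a,c}
  S: {a,c}  A: {a,c}
iter 2: done
  S: {a,c}  A: {a,c}

FIRST(S) = ["a", "c"]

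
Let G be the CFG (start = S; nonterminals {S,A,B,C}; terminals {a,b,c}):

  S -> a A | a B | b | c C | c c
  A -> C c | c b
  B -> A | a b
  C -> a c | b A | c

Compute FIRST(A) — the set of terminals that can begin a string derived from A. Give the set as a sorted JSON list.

Compute FIRST by fixpoint:
iter 1:
  A via A→c b: +{c}
  B via B→A: +{c}
  B via B→a b: +{a}
  C via C→a c: +{a}
  C via C→b A: +{b}
  C via C→c: +{c}
  S via S→a A: +{a}
  S via S→b: +{b}
  S via S→c C: +{c}
  FIRST(S)={a,b,c}  FIRST(A)={c}  FIRST(B)={a,c}  FIRST(C)={a,b,c}
iter 2:
  A via A→C c: +{a,b}
  B via B→A: +{b}
  FIRST(S)={a,b,c}  FIRST(A)={a,b,c}  FIRST(B)={a,b,c}  FIRST(C)={a,b,c}
iter 3: (stable)
  FIRST(S)={a,b,c}  FIRST(A)={a,b,c}  FIRST(B)={a,b,c}  FIRST(C)={a,b,c}

FIRST(A) = ["a", "b", "c"]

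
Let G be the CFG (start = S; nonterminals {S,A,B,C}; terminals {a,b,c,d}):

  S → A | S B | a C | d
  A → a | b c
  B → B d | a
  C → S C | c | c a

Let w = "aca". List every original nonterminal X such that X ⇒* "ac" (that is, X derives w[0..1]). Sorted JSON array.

Convert to CNF:
  S -> S B | T0 T1 | T3 C | a | d
  A -> T0 T1 | a
  B -> B T2 | a
  C -> S C | T1 T3 | c
  T0 -> b
  T1 -> c
  T2 -> d
  T3 -> a

CYK fill — only the sub-triangle for w[0..1]:
  [0..0]={A,B,S,T3}  "a"  orig:{A,B,S}
  [1..1]={C,T1}  "c"  orig:{C}
  [0..1]={C,S}  "ac"

Original NTs in T[0,1] deriving "ac": ["C", "S"]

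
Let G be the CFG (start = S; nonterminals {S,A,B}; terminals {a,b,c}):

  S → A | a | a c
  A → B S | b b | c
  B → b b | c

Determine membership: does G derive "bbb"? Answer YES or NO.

Convert to CNF:
  S -> B S | T0 T0 | T1 T2 | a | c
  A -> B S | T0 T0 | c
  B -> T0 T0 | c
  T0 -> b
  T1 -> a
  T2 -> c

CYK fill:
  cell(0,0) b: {T0}  orig:{}
  cell(1,1) b: {T0}  orig:{}
  cell(2,2) b: {T0}  orig:{}
  cell(0,1) bb: {A,B,S}
  cell(1,2) bb: {A,B,S}
  cell(0,2) bbb: ∅

S ∉ T[0,2] ⇒ NO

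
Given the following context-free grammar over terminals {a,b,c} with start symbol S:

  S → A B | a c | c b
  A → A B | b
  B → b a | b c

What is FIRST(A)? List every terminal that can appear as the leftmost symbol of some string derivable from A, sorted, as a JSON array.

FIRST iteration:
iter 1:
  A via A→b: +{b}
  B via B→b a: +{b}
  S via S→A B: +{b}
  S via S→a c: +{a}
  S via S→c b: +{c}
  S: {a,b,c}  A: {b}  B: {b}
iter 2: (no change)
  S: {a,b,c}  A: {b}  B: {b}

FIRST(A) = ["b"]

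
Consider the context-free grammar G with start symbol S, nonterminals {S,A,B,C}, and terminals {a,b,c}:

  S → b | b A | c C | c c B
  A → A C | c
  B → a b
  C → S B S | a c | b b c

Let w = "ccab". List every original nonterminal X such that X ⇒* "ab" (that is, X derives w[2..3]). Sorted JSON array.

CNF form of G:
  S -> T1 A | T2 C | T2 X5 | b
  A -> A C | c
  B -> T0 T1
  C -> S X3 | T0 T2 | T1 X4
  T0 -> a
  T1 -> b
  T2 -> c
  X3 -> B S
  X4 -> T1 T2
  X5 -> T2 B

CYK table (by increasing span) (cells [i..j] with 2 ≤ i ≤ j ≤ 3 only):
  cell(2,2) a: {T0}  orig:{}
  cell(3,3) b: {S,T1}  orig:{S}
  cell(2,3) ab: {B}

Original NTs in T[2,3] deriving "ab": ["B"]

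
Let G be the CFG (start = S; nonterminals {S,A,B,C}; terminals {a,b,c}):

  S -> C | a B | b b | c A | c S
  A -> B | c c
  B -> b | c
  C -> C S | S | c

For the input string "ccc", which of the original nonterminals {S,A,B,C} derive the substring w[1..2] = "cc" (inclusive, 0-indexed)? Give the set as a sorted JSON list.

Convert to CNF:
  S -> C S | T0 A | T0 S | T1 B | T2 T2 | c
  A -> T0 T0 | b | c
  B -> b | c
  C -> C S | T0 A | T0 S | T1 B | T2 T2 | c
  T0 -> c
  T1 -> a
  T2 -> b

Fill CYK table bottom-up — only the sub-triangle for w[1..2]:
  [1..1]={A,B,C,S,T0}  "c"  orig:{A,B,C,S}
  [2..2]={A,B,C,S,T0}  "c"  orig:{A,B,C,S}
  [1..2]={A,C,S}  "cc"

Original NTs in T[1,2] deriving "cc": ["A", "C", "S"]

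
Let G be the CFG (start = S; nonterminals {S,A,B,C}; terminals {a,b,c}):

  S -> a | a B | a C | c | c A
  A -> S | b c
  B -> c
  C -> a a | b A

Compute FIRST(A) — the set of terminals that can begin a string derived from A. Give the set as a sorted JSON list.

FIRST sets, iterate to fixpoint:
iter 1:
  A via A→b c: +{b}
  B via B→c: +{c}
  C via C→a a: +{a}
  C via C→b A: +{b}
  S via S→a: +{a}
  S via S→c: +{c}
  FIRST(S)={a,c}  FIRST(A)={b}  FIRST(B)={c}  FIRST(C)={a,b}
iter 2:
  A via A→S: +{a,c}
  FIRST(S)={a,c}  FIRST(A)={a,b,c}  FIRST(B)={c}  FIRST(C)={a,b}
iter 3: (no change)
  FIRST(S)={a,c}  FIRST(A)={a,b,c}  FIRST(B)={c}  FIRST(C)={a,b}

FIRST(A) = ["a", "b", "c"]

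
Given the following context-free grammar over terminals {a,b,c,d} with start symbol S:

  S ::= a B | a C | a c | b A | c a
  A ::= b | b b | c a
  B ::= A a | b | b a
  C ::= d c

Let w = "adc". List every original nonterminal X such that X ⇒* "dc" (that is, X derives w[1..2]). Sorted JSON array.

CNF form of G:
  S -> T0 A | T1 T2 | T2 B | T2 C | T2 T1
  A -> T0 T0 | T1 T2 | b
  B -> A T2 | T0 T2 | b
  C -> T3 T1
  T0 -> b
  T1 -> c
  T2 -> a
  T3 -> d

Fill CYK table bottom-up — only the sub-triangle for w[1..2]:
  cell(1,1) d: {T3}  orig:{}
  cell(2,2) c: {T1}  orig:{}
  cell(1,2) dc: {C}

Original NTs in T[1,2] deriving "dc": ["C"]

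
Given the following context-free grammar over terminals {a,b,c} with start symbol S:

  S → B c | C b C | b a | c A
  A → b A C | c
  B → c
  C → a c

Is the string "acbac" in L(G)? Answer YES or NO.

Convert to CNF:
  S -> B T2 | C X4 | T0 T1 | T2 A
  A -> T0 X3 | c
  B -> c
  C -> T1 T2
  T0 -> b
  T1 -> a
  T2 -> c
  X3 -> A C
  X4 -> T0 C

Fill CYK table bottom-up:
  [0..0]={T1}  "a"  orig:{}
  [1..1]={A,B,T2}  "c"  orig:{A,B}
  [2..2]={T0}  "b"  orig:{}
  [3..3]={T1}  "a"  orig:{}
  [4..4]={A,B,T2}  "c"  orig:{A,B}
  [0..1]={C}  "ac"
  [1..2]=∅  "cb"
  [2..3]={S}  "ba"
  [3..4]={C}  "ac"
  [0..2]=∅  "acb"
  [1..3]=∅  "cba"
  [2..4]={X4}  "bac"  orig:{}
  [0..3]=∅  "acba"
  [1..4]=∅  "cbac"
  [0..4]={S}  "acbac"

S ∈ T[0,4] ⇒ YES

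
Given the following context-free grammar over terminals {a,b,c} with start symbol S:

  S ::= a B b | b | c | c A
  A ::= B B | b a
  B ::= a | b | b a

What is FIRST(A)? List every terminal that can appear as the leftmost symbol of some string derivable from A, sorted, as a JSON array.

FIRST sets, iterate to fixpoint:
iter 1:
  A via A→b a: +{b}
  B via B→a: +{a}
  B via B→b: +{b}
  S via S→a B b: +{a}
  S via S→b: +{b}
  S via S→c: +{c}
  FIRST(S)={a,b,c}  FIRST(A)={b}  FIRST(B)={a,b}
iter 2:
  A via A→B B: +{a}
  FIRST(S)={a,b,c}  FIRST(A)={a,b}  FIRST(B)={a,b}
iter 3: — fixpoint
  FIRST(S)={a,b,c}  FIRST(A)={a,b}  FIRST(B)={a,b}

FIRST(A) = ["a", "b"]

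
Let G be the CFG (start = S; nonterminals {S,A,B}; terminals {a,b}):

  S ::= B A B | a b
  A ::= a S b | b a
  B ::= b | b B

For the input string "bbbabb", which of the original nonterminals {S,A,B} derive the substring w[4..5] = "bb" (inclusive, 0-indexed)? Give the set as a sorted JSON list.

Convert to CNF:
  S -> B X3 | T0 T1
  A -> T0 X2 | T1 T0
  B -> T1 B | b
  T0 -> a
  T1 -> b
  X2 -> S T1
  X3 -> A B

CYK table (by increasing span), restricted to cells inside w[4..5]:
  cell(4,4) b: {B,T1}  orig:{B}
  cell(5,5) b: {B,T1}  orig:{B}
  cell(4,5) bb: {B}

Original NTs in T[4,5] deriving "bb": ["B"]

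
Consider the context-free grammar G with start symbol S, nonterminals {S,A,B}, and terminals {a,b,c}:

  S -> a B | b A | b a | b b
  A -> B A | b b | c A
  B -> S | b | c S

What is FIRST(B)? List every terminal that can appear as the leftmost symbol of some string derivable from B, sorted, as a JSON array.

FIRST sets, iterate to fixpoint:
iter 1:
  A via A→b b: +{b}
  A via A→c A: +{c}
  B via B→b: +{b}
  B via B→c S: +{c}
  S via S→a B: +{a}
  S via S→b A: +{b}
  FIRST(S)={a,b}  FIRST(A)={b,c}  FIRST(B)={b,c}
iter 2:
  B via B→S: +{a}
  FIRST(S)={a,b}  FIRST(A)={b,c}  FIRST(B)={a,b,c}
iter 3:
  A via A→B A: +{a}
  FIRST(S)={a,b}  FIRST(A)={a,b,c}  FIRST(B)={a,b,c}
iter 4: (no change)
  FIRST(S)={a,b}  FIRST(A)={a,b,c}  FIRST(B)={a,b,c}

FIRST(B) = ["a", "b", "c"]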